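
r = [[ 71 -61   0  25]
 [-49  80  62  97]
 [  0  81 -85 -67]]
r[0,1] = -61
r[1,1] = 80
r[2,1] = 81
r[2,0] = 0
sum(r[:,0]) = 22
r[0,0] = 71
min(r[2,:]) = -85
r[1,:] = [-49, 80, 62, 97]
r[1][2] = 62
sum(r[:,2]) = -23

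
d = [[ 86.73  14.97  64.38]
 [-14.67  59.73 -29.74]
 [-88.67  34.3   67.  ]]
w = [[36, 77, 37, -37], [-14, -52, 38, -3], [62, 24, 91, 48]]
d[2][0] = -88.67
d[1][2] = -29.74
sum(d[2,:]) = 12.629999999999995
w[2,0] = 62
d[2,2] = 67.0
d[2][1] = 34.3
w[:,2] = [37, 38, 91]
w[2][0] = 62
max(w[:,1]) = 77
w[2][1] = 24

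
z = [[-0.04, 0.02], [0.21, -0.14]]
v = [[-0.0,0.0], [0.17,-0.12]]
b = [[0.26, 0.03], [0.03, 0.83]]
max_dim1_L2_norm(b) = 0.83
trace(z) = -0.18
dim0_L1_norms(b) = [0.29, 0.86]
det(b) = 0.21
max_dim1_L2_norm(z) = 0.25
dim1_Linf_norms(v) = [0.0, 0.17]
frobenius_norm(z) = 0.26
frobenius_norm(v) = 0.21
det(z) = 0.00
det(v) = 0.00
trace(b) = 1.09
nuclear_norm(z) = 0.26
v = b @ z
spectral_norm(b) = 0.83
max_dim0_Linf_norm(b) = 0.83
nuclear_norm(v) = 0.21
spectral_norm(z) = 0.26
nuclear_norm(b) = 1.09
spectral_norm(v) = 0.21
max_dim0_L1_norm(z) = 0.25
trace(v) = -0.12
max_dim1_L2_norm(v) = 0.21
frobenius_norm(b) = 0.87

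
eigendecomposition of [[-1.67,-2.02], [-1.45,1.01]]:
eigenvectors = [[-0.92, 0.50], [-0.38, -0.87]]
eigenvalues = [-2.5, 1.84]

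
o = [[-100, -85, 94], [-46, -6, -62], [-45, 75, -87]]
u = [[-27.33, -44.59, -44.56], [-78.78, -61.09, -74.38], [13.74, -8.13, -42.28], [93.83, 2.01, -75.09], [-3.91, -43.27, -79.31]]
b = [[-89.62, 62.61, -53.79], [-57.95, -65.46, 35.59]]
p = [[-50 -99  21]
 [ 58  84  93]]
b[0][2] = -53.79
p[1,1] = 84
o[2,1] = 75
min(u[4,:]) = -79.31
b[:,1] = [62.61, -65.46]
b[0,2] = -53.79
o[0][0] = -100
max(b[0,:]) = 62.61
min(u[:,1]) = -61.09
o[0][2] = 94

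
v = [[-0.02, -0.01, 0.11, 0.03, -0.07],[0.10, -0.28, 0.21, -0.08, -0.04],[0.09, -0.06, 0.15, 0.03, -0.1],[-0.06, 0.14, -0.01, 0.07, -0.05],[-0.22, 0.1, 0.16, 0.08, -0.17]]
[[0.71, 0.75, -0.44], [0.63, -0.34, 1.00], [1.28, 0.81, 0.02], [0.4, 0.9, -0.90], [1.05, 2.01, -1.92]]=v @ [[3.19, -0.95, 3.89], [1.59, 1.58, -3.03], [3.27, 1.98, -2.05], [1.81, 5.33, -2.96], [-5.43, -5.3, 1.17]]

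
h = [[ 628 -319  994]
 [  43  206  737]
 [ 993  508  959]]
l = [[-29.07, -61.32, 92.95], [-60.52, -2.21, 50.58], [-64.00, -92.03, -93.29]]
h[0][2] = 994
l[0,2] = 92.95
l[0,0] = -29.07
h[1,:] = [43, 206, 737]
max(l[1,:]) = 50.58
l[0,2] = 92.95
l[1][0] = -60.52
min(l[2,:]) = -93.29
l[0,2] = 92.95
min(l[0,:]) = -61.32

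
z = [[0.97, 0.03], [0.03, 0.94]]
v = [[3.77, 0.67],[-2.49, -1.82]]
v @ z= [[3.68, 0.74],  [-2.47, -1.79]]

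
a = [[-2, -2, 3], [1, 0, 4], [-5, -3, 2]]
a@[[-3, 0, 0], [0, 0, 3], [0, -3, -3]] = [[6, -9, -15], [-3, -12, -12], [15, -6, -15]]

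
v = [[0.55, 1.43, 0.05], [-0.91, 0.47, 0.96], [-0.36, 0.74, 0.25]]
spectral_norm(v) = 1.76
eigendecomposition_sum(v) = [[(0.26+0.71j), 0.66-0.24j, 0.12-0.58j], [(-0.44+0.29j), (0.27+0.41j), (0.42-0.01j)], [(-0.21+0.31j), 0.29+0.19j, 0.27-0.12j]] + [[(0.26-0.71j), (0.66+0.24j), 0.12+0.58j], [-0.44-0.29j, 0.27-0.41j, (0.42+0.01j)], [(-0.21-0.31j), (0.29-0.19j), (0.27+0.12j)]] + [[0.04+0.00j, 0.11-0.00j, (-0.19-0j)], [-0.02-0.00j, (-0.07+0j), (0.13+0j)], [0.06+0.00j, 0.17-0.00j, -0.28-0.00j]]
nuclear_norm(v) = 3.36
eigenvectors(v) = [[-0.76+0.00j, (-0.76-0j), (0.52+0j)], [(-0.12-0.52j), (-0.12+0.52j), -0.35+0.00j], [(-0.22-0.3j), -0.22+0.30j, 0.78+0.00j]]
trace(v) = 1.27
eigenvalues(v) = [(0.79+1j), (0.79-1j), (-0.32+0j)]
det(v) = -0.52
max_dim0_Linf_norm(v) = 1.43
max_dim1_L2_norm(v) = 1.53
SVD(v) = [[0.71, 0.64, 0.3],  [0.52, -0.76, 0.38],  [0.47, -0.12, -0.88]] @ diag([1.7570171216669457, 1.3883870007116985, 0.2132425155169043]) @ [[-0.14, 0.92, 0.37], [0.78, 0.34, -0.52], [0.61, -0.22, 0.77]]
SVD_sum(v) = [[-0.18, 1.14, 0.47], [-0.13, 0.84, 0.34], [-0.12, 0.75, 0.31]] + [[0.69, 0.3, -0.46], [-0.83, -0.36, 0.55], [-0.13, -0.05, 0.09]] + [[0.04, -0.01, 0.05], [0.05, -0.02, 0.06], [-0.11, 0.04, -0.14]]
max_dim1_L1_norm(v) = 2.34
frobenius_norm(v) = 2.25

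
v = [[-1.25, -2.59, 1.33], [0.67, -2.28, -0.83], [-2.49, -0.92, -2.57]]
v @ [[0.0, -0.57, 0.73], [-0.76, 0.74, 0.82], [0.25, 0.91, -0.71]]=[[2.30, 0.01, -3.98], [1.53, -2.82, -0.79], [0.06, -1.6, -0.75]]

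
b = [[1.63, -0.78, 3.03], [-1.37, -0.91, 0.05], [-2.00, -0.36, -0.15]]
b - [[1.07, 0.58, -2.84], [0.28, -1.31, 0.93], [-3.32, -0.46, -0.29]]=[[0.56, -1.36, 5.87], [-1.65, 0.40, -0.88], [1.32, 0.10, 0.14]]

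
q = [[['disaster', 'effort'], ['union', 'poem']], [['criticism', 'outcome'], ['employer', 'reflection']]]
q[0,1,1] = 'poem'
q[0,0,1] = 'effort'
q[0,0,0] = 'disaster'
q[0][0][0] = 'disaster'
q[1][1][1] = 'reflection'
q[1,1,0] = 'employer'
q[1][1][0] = 'employer'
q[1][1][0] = 'employer'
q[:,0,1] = ['effort', 'outcome']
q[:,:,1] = [['effort', 'poem'], ['outcome', 'reflection']]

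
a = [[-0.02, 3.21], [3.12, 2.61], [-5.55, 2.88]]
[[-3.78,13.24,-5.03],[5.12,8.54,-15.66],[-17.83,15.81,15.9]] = a @ [[2.61, -0.71, -3.69], [-1.16, 4.12, -1.59]]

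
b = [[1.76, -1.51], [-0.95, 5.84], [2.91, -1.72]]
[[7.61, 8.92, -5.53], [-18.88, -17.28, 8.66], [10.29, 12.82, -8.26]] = b @ [[1.8,2.94,-2.17], [-2.94,-2.48,1.13]]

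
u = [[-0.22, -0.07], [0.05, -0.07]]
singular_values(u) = [0.23, 0.08]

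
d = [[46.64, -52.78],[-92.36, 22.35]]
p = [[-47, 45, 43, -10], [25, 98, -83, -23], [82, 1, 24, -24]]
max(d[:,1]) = 22.35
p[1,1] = 98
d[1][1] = 22.35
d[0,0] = 46.64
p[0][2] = 43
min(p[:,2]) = -83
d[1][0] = -92.36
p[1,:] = [25, 98, -83, -23]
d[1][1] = 22.35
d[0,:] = [46.64, -52.78]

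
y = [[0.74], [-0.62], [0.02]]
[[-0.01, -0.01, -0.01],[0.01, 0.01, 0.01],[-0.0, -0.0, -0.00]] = y @ [[-0.01,  -0.02,  -0.01]]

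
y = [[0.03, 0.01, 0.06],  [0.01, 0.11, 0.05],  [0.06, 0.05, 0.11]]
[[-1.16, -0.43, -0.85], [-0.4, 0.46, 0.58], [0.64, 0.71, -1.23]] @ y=[[-0.09, -0.10, -0.18], [0.03, 0.08, 0.06], [-0.05, 0.02, -0.06]]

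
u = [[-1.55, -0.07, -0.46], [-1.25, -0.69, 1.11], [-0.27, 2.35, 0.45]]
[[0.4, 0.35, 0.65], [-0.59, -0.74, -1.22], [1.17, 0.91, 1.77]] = u @ [[-0.17, -0.10, -0.22], [0.55, 0.47, 0.88], [-0.38, -0.49, -0.8]]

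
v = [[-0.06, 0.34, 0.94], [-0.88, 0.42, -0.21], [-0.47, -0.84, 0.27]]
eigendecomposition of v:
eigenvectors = [[(0.67+0j), (0.67-0j), (0.32+0j)],[0.17+0.46j, 0.17-0.46j, (-0.72+0j)],[(-0.15+0.53j), -0.15-0.53j, (0.62+0j)]]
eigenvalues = [(-0.18+0.98j), (-0.18-0.98j), (1+0j)]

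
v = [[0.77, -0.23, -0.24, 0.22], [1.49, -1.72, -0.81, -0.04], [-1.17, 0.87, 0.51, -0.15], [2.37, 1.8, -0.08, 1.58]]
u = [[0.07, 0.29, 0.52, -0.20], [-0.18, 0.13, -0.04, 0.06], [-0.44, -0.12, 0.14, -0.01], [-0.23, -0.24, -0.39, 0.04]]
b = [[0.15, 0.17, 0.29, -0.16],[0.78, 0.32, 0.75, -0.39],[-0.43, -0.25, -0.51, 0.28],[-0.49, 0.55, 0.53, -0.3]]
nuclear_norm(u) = 1.59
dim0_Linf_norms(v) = [2.37, 1.8, 0.81, 1.58]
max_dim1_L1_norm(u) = 1.08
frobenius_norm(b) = 1.76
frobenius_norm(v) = 4.51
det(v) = 0.00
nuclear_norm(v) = 6.35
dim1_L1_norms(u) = [1.08, 0.41, 0.71, 0.9]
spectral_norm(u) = 0.80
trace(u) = 0.38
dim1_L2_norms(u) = [0.63, 0.23, 0.48, 0.51]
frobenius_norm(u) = 0.97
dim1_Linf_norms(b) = [0.29, 0.78, 0.51, 0.55]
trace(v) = 1.14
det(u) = -0.01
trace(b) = -0.34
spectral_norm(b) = 1.52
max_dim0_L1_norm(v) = 5.8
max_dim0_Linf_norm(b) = 0.78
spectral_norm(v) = 3.51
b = v @ u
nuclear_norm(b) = 2.41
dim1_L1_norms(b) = [0.77, 2.24, 1.47, 1.87]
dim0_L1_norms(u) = [0.92, 0.78, 1.09, 0.31]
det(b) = -0.00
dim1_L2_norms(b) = [0.4, 1.19, 0.77, 0.96]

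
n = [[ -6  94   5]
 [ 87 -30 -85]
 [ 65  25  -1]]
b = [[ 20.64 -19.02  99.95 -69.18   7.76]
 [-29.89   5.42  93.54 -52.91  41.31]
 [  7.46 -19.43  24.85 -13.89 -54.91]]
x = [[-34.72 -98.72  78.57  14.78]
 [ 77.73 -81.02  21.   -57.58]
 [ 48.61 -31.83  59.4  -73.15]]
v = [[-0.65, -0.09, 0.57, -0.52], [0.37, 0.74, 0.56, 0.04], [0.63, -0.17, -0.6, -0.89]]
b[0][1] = -19.02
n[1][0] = 87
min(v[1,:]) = 0.043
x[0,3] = 14.78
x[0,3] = 14.78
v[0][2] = 0.573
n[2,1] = 25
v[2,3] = -0.894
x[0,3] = 14.78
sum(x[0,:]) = -40.09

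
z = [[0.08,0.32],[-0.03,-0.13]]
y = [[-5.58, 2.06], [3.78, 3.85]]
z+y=[[-5.50, 2.38], [3.75, 3.72]]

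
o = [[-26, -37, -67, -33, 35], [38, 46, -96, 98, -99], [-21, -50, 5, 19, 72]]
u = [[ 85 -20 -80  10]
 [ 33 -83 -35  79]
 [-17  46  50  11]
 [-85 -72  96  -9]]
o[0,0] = -26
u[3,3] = -9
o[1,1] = 46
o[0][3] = -33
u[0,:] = [85, -20, -80, 10]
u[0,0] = 85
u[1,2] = -35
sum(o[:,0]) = -9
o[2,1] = -50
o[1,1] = 46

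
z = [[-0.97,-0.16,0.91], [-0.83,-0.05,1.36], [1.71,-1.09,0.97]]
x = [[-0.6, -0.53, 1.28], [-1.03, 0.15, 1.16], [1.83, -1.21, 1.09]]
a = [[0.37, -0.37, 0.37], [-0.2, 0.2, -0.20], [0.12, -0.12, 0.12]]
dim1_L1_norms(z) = [2.04, 2.24, 3.77]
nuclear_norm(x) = 4.86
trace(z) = -0.05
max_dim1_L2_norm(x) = 2.45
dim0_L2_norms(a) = [0.44, 0.44, 0.44]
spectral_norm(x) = 2.50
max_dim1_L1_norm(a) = 1.11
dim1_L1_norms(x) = [2.41, 2.34, 4.13]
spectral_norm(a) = 0.76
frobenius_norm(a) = 0.76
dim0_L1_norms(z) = [3.51, 1.3, 3.24]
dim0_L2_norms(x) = [2.18, 1.33, 2.04]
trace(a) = 0.69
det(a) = 0.00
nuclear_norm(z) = 4.53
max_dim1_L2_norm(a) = 0.64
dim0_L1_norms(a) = [0.69, 0.69, 0.69]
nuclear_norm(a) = 0.76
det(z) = -0.99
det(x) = -1.42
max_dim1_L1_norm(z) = 3.77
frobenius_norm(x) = 3.27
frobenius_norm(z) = 3.06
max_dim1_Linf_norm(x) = 1.83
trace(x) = 0.64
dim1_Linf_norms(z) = [0.97, 1.36, 1.71]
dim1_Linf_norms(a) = [0.37, 0.2, 0.12]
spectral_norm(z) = 2.29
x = z + a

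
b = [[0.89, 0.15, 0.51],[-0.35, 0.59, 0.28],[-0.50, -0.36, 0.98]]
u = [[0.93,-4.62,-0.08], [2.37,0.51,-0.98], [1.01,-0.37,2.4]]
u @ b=[[2.48, -2.56, -0.9], [2.42, 1.01, 0.39], [-0.17, -0.93, 2.76]]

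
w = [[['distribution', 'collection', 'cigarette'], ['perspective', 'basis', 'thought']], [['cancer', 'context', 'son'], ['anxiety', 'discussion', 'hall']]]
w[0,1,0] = 'perspective'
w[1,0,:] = ['cancer', 'context', 'son']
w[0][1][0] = 'perspective'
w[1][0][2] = 'son'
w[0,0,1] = 'collection'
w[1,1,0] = 'anxiety'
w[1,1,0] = 'anxiety'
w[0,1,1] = 'basis'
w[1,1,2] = 'hall'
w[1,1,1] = 'discussion'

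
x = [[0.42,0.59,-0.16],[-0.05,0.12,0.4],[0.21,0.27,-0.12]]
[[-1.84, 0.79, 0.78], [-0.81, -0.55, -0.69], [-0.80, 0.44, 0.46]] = x @ [[-1.45, 1.79, 1.96], [-2.49, -0.23, -0.44], [-1.46, -1.09, -1.36]]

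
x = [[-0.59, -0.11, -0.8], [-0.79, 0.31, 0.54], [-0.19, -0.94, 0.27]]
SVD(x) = [[0.01,1.0,0.06], [-0.98,0.02,-0.22], [-0.22,-0.05,0.97]] @ diag([1.0063812879454175, 1.0001133249580012, 0.9957760995900504]) @ [[0.80,-0.10,-0.59], [-0.6,-0.05,-0.8], [-0.05,-0.99,0.10]]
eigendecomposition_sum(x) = [[-0.73-0.00j,-0.30+0.00j,-0.33-0.00j], [(-0.3-0j),(-0.12+0j),(-0.14-0j)], [-0.33-0.00j,-0.14+0.00j,(-0.15-0j)]] + [[(0.07+0.12j), 0.09-0.23j, (-0.23-0.06j)], [(-0.24-0.03j), (0.22+0.38j), 0.34-0.27j], [(0.07-0.23j), -0.40+0.15j, 0.21+0.37j]] + [[0.07-0.12j, (0.09+0.23j), (-0.23+0.06j)], [(-0.24+0.03j), 0.22-0.38j, 0.34+0.27j], [0.07+0.23j, -0.40-0.15j, 0.21-0.37j]]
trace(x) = -0.01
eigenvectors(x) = [[(0.85+0j), -0.23-0.29j, (-0.23+0.29j)], [(0.35+0j), (0.66+0j), 0.66-0.00j], [0.39+0.00j, -0.10+0.64j, -0.10-0.64j]]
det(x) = -1.00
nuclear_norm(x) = 3.00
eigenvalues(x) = [(-1+0j), (0.5+0.87j), (0.5-0.87j)]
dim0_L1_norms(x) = [1.57, 1.36, 1.61]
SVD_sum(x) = [[0.01,-0.0,-0.01], [-0.79,0.1,0.58], [-0.18,0.02,0.13]] + [[-0.59, -0.05, -0.80], [-0.01, -0.00, -0.02], [0.03, 0.0, 0.04]] + [[-0.0, -0.06, 0.01], [0.01, 0.21, -0.02], [-0.05, -0.96, 0.1]]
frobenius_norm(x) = 1.73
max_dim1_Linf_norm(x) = 0.94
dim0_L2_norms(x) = [1.0, 1.0, 1.0]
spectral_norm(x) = 1.01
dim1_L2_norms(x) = [1.0, 1.01, 1.0]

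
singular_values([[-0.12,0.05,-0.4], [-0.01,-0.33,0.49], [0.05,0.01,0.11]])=[0.71, 0.2, 0.0]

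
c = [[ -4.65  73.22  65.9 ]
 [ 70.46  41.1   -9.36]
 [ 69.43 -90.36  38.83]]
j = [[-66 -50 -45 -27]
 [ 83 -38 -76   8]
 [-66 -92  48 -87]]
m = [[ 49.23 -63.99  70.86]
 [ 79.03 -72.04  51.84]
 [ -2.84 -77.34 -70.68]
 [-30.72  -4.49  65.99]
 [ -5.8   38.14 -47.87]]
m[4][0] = -5.8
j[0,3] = -27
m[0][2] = 70.86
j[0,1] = -50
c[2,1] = -90.36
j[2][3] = -87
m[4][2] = -47.87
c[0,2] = 65.9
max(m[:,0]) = 79.03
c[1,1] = 41.1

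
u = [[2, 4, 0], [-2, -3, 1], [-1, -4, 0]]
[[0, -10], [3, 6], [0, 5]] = u @ [[0, -5], [0, 0], [3, -4]]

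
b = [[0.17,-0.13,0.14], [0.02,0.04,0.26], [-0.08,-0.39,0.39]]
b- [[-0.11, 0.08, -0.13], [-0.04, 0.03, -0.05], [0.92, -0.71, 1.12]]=[[0.28, -0.21, 0.27], [0.06, 0.01, 0.31], [-1.0, 0.32, -0.73]]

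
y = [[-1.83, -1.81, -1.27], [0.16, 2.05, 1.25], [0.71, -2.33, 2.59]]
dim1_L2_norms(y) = [2.87, 2.41, 3.56]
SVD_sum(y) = [[-0.22, -1.74, 0.31], [0.23, 1.77, -0.31], [-0.33, -2.57, 0.45]] + [[-1.04,-0.20,-1.88], [0.65,0.12,1.18], [1.15,0.22,2.08]] + [[-0.57, 0.13, 0.3],[-0.72, 0.16, 0.38],[-0.11, 0.02, 0.06]]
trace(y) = 2.81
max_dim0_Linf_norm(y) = 2.59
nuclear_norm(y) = 8.21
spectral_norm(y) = 3.66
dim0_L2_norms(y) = [1.97, 3.59, 3.14]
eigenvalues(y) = [(-1.65+0j), (2.23+1.81j), (2.23-1.81j)]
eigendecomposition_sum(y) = [[-1.67+0.00j,-0.96+0.00j,(-0.22+0j)], [-0.02+0.00j,-0.01+0.00j,-0.00+0.00j], [0.27-0.00j,0.15-0.00j,(0.04-0j)]] + [[-0.08+0.06j, -0.43-0.80j, (-0.53+0.34j)], [(0.09-0.14j), 1.03+0.99j, (0.63-0.77j)], [(0.22+0.1j), (-1.24+1.74j), (1.28+0.76j)]] + [[(-0.08-0.06j), -0.43+0.80j, -0.53-0.34j],[0.09+0.14j, 1.03-0.99j, 0.63+0.77j],[(0.22-0.1j), (-1.24-1.74j), (1.28-0.76j)]]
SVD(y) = [[0.49, -0.62, -0.62], [-0.49, 0.39, -0.78], [0.72, 0.68, -0.12]] @ diag([3.656358085584356, 3.4880890326934075, 1.0648382271433925]) @ [[-0.13, -0.98, 0.17], [0.48, 0.09, 0.87], [0.87, -0.19, -0.46]]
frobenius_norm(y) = 5.16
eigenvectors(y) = [[0.99+0.00j, (0.15-0.3j), (0.15+0.3j)], [(0.01+0j), -0.08+0.52j, -0.08-0.52j], [-0.16+0.00j, -0.78+0.00j, (-0.78-0j)]]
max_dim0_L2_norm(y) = 3.59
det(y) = -13.58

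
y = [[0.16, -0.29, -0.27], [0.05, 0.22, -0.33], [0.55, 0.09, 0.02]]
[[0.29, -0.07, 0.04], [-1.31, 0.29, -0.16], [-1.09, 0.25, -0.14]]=y@[[-1.51, 0.34, -0.19], [-3.28, 0.73, -0.41], [1.54, -0.34, 0.19]]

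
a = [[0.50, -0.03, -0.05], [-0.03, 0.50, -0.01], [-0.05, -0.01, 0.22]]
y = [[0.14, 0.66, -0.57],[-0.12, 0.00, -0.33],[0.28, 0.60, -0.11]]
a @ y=[[0.06, 0.3, -0.27], [-0.07, -0.03, -0.15], [0.06, 0.10, 0.01]]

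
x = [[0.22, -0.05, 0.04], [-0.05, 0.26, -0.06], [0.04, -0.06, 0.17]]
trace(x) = 0.65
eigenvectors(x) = [[0.51, -0.83, -0.23],[-0.75, -0.56, 0.35],[0.42, 0.01, 0.91]]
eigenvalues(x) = [0.33, 0.19, 0.14]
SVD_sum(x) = [[0.08, -0.13, 0.07],  [-0.13, 0.19, -0.1],  [0.07, -0.10, 0.06]] + [[0.13, 0.09, -0.00],  [0.09, 0.06, -0.00],  [-0.0, -0.0, 0.0]] + [[0.01, -0.01, -0.03],[-0.01, 0.02, 0.04],[-0.03, 0.04, 0.11]]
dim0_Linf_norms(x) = [0.22, 0.26, 0.17]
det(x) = 0.01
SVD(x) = [[-0.51, -0.83, -0.23], [0.75, -0.56, 0.35], [-0.42, 0.01, 0.91]] @ diag([0.3269763622305184, 0.18615246887192874, 0.13687116889755296]) @ [[-0.51, 0.75, -0.42], [-0.83, -0.56, 0.01], [-0.23, 0.35, 0.91]]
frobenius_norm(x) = 0.40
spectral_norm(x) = 0.33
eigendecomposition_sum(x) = [[0.08, -0.13, 0.07], [-0.13, 0.19, -0.1], [0.07, -0.1, 0.06]] + [[0.13, 0.09, -0.0], [0.09, 0.06, -0.00], [-0.00, -0.0, 0.0]] + [[0.01, -0.01, -0.03], [-0.01, 0.02, 0.04], [-0.03, 0.04, 0.11]]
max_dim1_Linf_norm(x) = 0.26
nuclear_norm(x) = 0.65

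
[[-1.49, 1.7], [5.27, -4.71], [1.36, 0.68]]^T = [[-1.49,5.27,1.36], [1.70,-4.71,0.68]]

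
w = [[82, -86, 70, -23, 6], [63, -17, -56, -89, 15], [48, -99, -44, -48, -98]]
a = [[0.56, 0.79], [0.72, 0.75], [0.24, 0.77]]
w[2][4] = -98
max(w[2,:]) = 48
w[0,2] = 70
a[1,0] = 0.716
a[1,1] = 0.753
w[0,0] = 82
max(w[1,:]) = 63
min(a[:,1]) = 0.753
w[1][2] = -56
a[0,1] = 0.789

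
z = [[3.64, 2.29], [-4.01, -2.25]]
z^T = [[3.64, -4.01], [2.29, -2.25]]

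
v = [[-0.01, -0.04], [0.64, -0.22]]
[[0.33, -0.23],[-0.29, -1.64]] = v @ [[-3.02, -0.57],  [-7.47, 5.78]]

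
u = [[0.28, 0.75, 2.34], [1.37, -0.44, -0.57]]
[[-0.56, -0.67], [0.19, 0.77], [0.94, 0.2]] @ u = [[-1.07,-0.13,-0.93],[1.11,-0.20,0.01],[0.54,0.62,2.09]]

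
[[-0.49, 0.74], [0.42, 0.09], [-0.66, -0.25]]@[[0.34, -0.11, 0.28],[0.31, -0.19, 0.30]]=[[0.06,-0.09,0.08], [0.17,-0.06,0.14], [-0.30,0.12,-0.26]]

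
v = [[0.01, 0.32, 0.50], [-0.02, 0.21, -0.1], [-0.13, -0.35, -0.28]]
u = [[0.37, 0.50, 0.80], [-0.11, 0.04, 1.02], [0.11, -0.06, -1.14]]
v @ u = [[0.02, -0.01, -0.24],  [-0.04, 0.0, 0.31],  [-0.04, -0.06, -0.14]]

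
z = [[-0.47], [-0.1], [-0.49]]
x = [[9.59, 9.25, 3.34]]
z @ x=[[-4.51, -4.35, -1.57], [-0.96, -0.92, -0.33], [-4.70, -4.53, -1.64]]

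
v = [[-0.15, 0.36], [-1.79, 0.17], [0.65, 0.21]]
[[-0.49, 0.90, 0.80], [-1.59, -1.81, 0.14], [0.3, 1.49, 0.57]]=v@[[0.79, 1.30, 0.14], [-1.03, 3.05, 2.29]]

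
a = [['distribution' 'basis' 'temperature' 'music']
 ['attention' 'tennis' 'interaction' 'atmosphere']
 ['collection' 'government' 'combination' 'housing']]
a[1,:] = ['attention', 'tennis', 'interaction', 'atmosphere']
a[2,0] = 'collection'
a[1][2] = 'interaction'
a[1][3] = 'atmosphere'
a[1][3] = 'atmosphere'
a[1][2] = 'interaction'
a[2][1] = 'government'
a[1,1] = 'tennis'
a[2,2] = 'combination'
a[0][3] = 'music'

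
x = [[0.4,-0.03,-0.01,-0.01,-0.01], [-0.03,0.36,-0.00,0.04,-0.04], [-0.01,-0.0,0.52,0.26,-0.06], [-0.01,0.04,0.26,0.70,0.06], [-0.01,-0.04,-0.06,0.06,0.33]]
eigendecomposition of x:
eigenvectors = [[0.03, -0.11, 0.49, 0.82, 0.27], [-0.06, -0.36, 0.77, -0.38, -0.36], [-0.57, -0.49, -0.34, 0.31, -0.47], [-0.82, 0.39, 0.20, -0.15, 0.35], [-0.02, -0.68, -0.12, -0.24, 0.68]]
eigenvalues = [0.89, 0.23, 0.36, 0.41, 0.42]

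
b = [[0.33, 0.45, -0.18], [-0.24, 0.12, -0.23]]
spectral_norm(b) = 0.59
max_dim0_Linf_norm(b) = 0.45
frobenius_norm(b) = 0.68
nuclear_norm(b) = 0.94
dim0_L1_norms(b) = [0.57, 0.57, 0.41]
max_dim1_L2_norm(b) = 0.59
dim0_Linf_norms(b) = [0.33, 0.45, 0.23]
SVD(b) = [[-1.0, -0.07], [-0.07, 1.00]] @ diag([0.5873605436482923, 0.35172090038151343]) @ [[-0.53, -0.78, 0.33], [-0.75, 0.25, -0.61]]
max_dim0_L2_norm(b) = 0.47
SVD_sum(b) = [[0.31, 0.46, -0.20], [0.02, 0.03, -0.01]] + [[0.02, -0.01, 0.02], [-0.26, 0.09, -0.22]]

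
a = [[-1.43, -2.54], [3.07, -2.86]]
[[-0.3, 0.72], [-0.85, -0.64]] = a @ [[-0.11, -0.31], [0.18, -0.11]]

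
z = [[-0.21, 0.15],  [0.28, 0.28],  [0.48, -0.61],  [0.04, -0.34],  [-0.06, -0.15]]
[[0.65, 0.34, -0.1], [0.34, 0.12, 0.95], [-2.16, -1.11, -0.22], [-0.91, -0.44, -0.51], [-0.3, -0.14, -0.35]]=z @ [[-1.31, -0.77, 1.69], [2.51, 1.21, 1.69]]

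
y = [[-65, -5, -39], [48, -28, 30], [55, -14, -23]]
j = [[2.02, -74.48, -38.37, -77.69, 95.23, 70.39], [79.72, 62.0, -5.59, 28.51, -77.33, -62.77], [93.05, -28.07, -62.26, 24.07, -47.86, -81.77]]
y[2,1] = -14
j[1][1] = 62.0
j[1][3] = 28.51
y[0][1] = -5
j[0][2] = -38.37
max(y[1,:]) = 48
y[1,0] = 48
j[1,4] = -77.33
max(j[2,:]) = 93.05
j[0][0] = 2.02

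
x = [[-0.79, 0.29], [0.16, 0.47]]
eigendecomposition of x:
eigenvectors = [[-0.99, -0.22], [0.12, -0.98]]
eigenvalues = [-0.83, 0.51]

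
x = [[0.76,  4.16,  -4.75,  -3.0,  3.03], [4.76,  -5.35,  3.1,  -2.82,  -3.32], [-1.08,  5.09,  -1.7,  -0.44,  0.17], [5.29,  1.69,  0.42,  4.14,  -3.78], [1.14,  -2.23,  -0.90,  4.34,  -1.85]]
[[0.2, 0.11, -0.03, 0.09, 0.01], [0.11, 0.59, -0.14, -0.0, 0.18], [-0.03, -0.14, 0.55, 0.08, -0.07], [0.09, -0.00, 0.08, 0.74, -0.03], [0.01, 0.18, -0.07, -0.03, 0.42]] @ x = [[1.2, 0.22, -0.53, -0.48, -0.12], [3.25, -3.81, 1.38, -1.15, -1.98], [-0.94, 3.72, -1.13, 0.27, 0.29], [3.86, 2.1, -0.23, 2.63, -2.46], [1.26, -2.26, 0.24, 1.19, -1.24]]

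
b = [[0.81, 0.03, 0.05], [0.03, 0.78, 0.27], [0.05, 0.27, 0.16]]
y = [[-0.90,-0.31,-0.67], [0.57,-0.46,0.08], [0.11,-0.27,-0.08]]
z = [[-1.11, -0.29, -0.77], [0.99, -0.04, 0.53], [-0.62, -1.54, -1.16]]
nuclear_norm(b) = 1.75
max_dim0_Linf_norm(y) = 0.9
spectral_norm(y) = 1.24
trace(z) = -2.31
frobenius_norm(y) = 1.41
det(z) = -0.00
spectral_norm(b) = 0.90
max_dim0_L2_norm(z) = 1.61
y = b @ z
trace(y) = -1.44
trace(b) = 1.75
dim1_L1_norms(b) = [0.89, 1.08, 0.48]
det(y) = -0.00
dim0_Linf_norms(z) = [1.11, 1.54, 1.16]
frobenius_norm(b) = 1.20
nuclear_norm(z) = 3.58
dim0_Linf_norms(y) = [0.9, 0.46, 0.67]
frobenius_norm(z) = 2.70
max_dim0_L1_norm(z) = 2.72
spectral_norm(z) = 2.45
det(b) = 0.04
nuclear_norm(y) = 1.91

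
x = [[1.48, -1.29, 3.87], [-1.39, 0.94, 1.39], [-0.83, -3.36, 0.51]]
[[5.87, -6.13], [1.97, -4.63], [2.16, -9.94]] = x @ [[-0.2, 2.72], [-0.37, 1.99], [1.47, -1.96]]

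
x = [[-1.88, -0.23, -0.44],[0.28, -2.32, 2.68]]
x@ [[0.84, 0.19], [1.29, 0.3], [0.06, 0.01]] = [[-1.9, -0.43], [-2.60, -0.62]]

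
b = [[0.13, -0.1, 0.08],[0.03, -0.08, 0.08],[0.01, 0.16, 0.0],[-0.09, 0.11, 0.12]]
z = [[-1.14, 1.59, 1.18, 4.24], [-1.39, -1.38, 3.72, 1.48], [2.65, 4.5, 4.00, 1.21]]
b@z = [[0.2, 0.7, 0.10, 0.5], [0.29, 0.52, 0.06, 0.11], [-0.23, -0.20, 0.61, 0.28], [0.27, 0.25, 0.78, -0.07]]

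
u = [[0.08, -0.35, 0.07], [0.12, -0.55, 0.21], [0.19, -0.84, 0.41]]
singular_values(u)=[1.18, 0.09, 0.0]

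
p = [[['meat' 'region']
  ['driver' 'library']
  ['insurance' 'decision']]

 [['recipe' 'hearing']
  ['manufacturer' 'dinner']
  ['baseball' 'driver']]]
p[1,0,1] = 'hearing'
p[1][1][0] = 'manufacturer'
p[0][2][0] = 'insurance'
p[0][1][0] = 'driver'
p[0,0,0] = 'meat'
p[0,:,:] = [['meat', 'region'], ['driver', 'library'], ['insurance', 'decision']]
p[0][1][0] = 'driver'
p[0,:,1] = ['region', 'library', 'decision']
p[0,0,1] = 'region'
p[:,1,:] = [['driver', 'library'], ['manufacturer', 'dinner']]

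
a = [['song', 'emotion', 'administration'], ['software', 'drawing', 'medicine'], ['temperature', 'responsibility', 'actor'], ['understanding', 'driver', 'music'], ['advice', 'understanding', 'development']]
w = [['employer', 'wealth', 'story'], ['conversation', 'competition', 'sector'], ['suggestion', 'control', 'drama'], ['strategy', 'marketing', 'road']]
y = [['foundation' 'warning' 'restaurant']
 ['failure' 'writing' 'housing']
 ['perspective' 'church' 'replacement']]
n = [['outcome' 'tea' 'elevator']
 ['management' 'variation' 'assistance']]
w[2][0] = 'suggestion'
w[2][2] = 'drama'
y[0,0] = 'foundation'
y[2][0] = 'perspective'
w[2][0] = 'suggestion'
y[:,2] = ['restaurant', 'housing', 'replacement']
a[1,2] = 'medicine'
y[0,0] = 'foundation'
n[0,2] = 'elevator'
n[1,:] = ['management', 'variation', 'assistance']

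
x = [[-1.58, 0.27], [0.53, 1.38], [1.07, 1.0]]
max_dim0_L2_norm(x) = 1.98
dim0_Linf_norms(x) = [1.58, 1.38]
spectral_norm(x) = 2.21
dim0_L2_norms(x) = [1.98, 1.73]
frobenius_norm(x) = 2.63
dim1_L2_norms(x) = [1.6, 1.48, 1.46]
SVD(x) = [[-0.51, -0.81], [0.56, -0.58], [0.66, -0.14]] @ diag([2.2143766344443145, 1.4128114243688266]) @ [[0.81, 0.58],[0.58, -0.81]]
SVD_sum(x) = [[-0.92,-0.66], [1.0,0.72], [1.18,0.84]] + [[-0.66, 0.93], [-0.47, 0.66], [-0.11, 0.16]]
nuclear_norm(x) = 3.63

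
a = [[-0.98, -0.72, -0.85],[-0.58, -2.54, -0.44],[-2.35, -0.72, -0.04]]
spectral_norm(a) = 3.38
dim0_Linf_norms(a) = [2.35, 2.54, 0.85]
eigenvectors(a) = [[-0.38, 0.53, -0.44],[-0.05, -0.51, -0.75],[0.92, 0.67, -0.50]]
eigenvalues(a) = [0.97, -1.36, -3.18]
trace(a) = -3.56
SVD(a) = [[-0.39, 0.10, -0.91], [-0.68, -0.70, 0.22], [-0.61, 0.71, 0.34]] @ diag([3.384675407040282, 1.817347829775466, 0.6830953480935886]) @ [[0.66, 0.73, 0.20], [-0.75, 0.65, 0.11], [-0.05, -0.22, 0.97]]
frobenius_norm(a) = 3.90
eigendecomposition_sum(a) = [[0.33, -0.01, -0.27], [0.04, -0.0, -0.04], [-0.79, 0.03, 0.65]] + [[-0.6, 0.50, -0.22], [0.58, -0.48, 0.21], [-0.76, 0.63, -0.28]] + [[-0.71, -1.21, -0.36], [-1.2, -2.06, -0.61], [-0.8, -1.38, -0.41]]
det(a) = 4.20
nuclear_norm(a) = 5.89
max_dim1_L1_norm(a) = 3.56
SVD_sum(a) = [[-0.88, -0.97, -0.26], [-1.52, -1.69, -0.45], [-1.37, -1.51, -0.41]] + [[-0.13,  0.12,  0.02],[0.95,  -0.82,  -0.13],[-0.97,  0.84,  0.14]] + [[0.03, 0.14, -0.61], [-0.01, -0.03, 0.15], [-0.01, -0.05, 0.23]]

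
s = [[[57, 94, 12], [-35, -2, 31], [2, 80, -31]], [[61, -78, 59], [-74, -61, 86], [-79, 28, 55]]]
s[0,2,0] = 2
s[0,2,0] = 2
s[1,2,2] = 55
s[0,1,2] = 31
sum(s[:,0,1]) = 16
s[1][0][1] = -78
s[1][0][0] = 61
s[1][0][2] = 59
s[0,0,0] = 57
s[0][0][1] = 94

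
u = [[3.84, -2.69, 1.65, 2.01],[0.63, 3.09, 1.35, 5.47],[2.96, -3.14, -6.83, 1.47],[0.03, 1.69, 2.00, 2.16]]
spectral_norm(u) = 8.85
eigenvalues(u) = [(-7.42+0j), (4.86+1.47j), (4.86-1.47j), (-0.04+0j)]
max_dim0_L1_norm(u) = 11.83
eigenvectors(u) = [[(-0.11+0j), 0.74+0.00j, 0.74-0.00j, -0.67+0.00j],[(-0.01+0j), (-0.18-0.54j), -0.18+0.54j, (-0.61+0j)],[0.97+0.00j, 0.24+0.08j, (0.24-0.08j), (0.08+0j)],[-0.20+0.00j, (-0.06-0.24j), -0.06+0.24j, 0.41+0.00j]]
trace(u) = 2.26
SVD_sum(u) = [[0.37, -0.62, -0.90, -0.14], [-1.01, 1.66, 2.42, 0.37], [2.50, -4.12, -5.99, -0.91], [-0.87, 1.43, 2.08, 0.32]] + [[1.61, 0.23, 0.06, 3.01], [2.51, 0.36, 0.09, 4.69], [1.11, 0.16, 0.04, 2.08], [0.97, 0.14, 0.03, 1.81]] + [[1.85, -2.30, 2.49, -0.87], [-0.87, 1.07, -1.16, 0.4], [-0.66, 0.82, -0.88, 0.31], [-0.09, 0.11, -0.12, 0.04]] + [[-0.00, -0.0, 0.00, 0.0], [-0.01, -0.01, 0.0, 0.00], [0.00, 0.00, -0.00, -0.0], [0.02, 0.01, -0.00, -0.01]]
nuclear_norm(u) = 20.54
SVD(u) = [[-0.13, -0.48, 0.86, -0.07], [0.35, -0.75, -0.40, -0.38], [-0.87, -0.33, -0.31, 0.17], [0.3, -0.29, -0.04, 0.91]] @ diag([8.846547015273353, 7.073078400187572, 4.593019532739972, 0.025286819239193684]) @ [[-0.32,0.53,0.77,0.12], [-0.47,-0.07,-0.02,-0.88], [0.47,-0.58,0.63,-0.22], [0.67,0.61,-0.08,-0.41]]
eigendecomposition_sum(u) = [[(-0.22-0j),0.21-0.00j,0.78-0.00j,(-0.19+0j)], [(-0.03-0j),0.03-0.00j,0.10-0.00j,(-0.02+0j)], [(1.91+0j),(-1.84+0j),(-6.88+0j),(1.71-0j)], [(-0.39-0j),0.38-0.00j,1.42-0.00j,(-0.35+0j)]] + [[(2.03+1.13j), -1.44+1.65j, (0.43+1.01j), (1.08+4.15j)],[(0.33-1.74j), (1.54+0.64j), 0.62-0.55j, 2.73-1.78j],[(0.53+0.59j), (-0.65+0.37j), (0.03+0.37j), (-0.12+1.46j)],[0.21-0.75j, (0.65+0.34j), 0.29-0.22j, (1.27-0.68j)]] + [[(2.03-1.13j),(-1.44-1.65j),0.43-1.01j,(1.08-4.15j)], [0.33+1.74j,1.54-0.64j,0.62+0.55j,(2.73+1.78j)], [(0.53-0.59j),-0.65-0.37j,(0.03-0.37j),(-0.12-1.46j)], [(0.21+0.75j),0.65-0.34j,(0.29+0.22j),(1.27+0.68j)]] + [[-0.00+0.00j, (-0.01-0j), 0.01+0.00j, 0.03+0.00j], [(-0+0j), -0.01-0.00j, 0.01+0.00j, 0.03+0.00j], [-0j, 0j, -0.00-0.00j, (-0-0j)], [0.00-0.00j, 0.01+0.00j, -0.00-0.00j, -0.02-0.00j]]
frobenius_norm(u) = 12.22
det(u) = 7.27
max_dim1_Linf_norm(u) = 6.83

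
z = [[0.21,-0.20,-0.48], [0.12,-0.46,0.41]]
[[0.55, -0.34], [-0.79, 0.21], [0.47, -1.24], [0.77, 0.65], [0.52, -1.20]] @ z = [[0.07,0.05,-0.4], [-0.14,0.06,0.47], [-0.05,0.48,-0.73], [0.24,-0.45,-0.1], [-0.03,0.45,-0.74]]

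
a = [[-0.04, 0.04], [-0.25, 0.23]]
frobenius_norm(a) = 0.34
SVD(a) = [[-0.16, -0.99],[-0.99, 0.16]] @ diag([0.34437567199846786, 0.0023230444687264568]) @ [[0.74, -0.68],[-0.68, -0.74]]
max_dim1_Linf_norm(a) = 0.25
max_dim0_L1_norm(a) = 0.29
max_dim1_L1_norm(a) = 0.48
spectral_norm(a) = 0.34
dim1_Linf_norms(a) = [0.04, 0.25]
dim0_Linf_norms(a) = [0.25, 0.23]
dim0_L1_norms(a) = [0.29, 0.27]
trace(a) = 0.19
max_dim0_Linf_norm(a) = 0.25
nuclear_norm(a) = 0.35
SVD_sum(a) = [[-0.04, 0.04], [-0.25, 0.23]] + [[0.00,0.0], [-0.00,-0.00]]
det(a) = 0.00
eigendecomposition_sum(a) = [[0.01, -0.0], [0.01, -0.00]] + [[-0.05, 0.04], [-0.26, 0.23]]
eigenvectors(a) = [[-0.67, -0.17], [-0.74, -0.98]]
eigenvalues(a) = [0.0, 0.19]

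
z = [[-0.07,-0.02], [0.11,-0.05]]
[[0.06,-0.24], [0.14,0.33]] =z@[[-0.02,3.26], [-2.78,0.65]]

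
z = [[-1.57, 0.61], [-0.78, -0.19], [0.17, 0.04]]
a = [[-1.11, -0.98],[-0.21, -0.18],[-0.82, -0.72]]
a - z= [[0.46,-1.59], [0.57,0.01], [-0.99,-0.76]]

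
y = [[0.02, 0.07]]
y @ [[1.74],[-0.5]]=[[-0.00]]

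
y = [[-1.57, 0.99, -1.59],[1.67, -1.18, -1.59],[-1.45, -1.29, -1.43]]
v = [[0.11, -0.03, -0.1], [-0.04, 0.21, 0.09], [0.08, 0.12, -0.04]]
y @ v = [[-0.34, 0.06, 0.31], [0.1, -0.49, -0.21], [-0.22, -0.40, 0.09]]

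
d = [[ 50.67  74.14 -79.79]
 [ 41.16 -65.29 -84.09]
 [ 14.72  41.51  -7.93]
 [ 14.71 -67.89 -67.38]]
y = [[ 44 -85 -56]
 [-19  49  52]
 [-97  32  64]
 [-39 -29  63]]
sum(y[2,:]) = -1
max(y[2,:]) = 64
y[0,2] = -56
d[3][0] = 14.71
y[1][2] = 52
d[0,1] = 74.14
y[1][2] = 52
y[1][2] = 52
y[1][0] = -19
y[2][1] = 32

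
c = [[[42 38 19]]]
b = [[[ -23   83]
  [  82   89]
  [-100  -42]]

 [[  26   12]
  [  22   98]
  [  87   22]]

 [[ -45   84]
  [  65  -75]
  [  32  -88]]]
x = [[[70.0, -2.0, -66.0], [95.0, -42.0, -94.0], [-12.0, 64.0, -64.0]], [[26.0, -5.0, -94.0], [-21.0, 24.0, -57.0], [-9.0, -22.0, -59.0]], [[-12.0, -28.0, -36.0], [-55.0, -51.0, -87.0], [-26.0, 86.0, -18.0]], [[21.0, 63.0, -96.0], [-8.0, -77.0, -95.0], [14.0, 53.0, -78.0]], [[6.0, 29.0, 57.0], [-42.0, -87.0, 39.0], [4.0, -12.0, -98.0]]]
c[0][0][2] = 19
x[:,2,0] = [-12.0, -9.0, -26.0, 14.0, 4.0]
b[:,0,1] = [83, 12, 84]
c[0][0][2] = 19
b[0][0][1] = 83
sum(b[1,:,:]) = 267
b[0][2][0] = -100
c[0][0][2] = 19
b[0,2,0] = -100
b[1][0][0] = 26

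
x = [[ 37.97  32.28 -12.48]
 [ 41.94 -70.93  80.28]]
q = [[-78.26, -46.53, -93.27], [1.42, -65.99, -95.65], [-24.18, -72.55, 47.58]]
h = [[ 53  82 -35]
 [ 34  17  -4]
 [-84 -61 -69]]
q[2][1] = -72.55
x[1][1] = -70.93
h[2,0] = -84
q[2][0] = -24.18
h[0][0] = 53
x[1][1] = -70.93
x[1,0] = 41.94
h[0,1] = 82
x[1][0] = 41.94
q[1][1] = -65.99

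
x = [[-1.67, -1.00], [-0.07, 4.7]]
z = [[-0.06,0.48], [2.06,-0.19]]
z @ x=[[0.07, 2.32], [-3.43, -2.95]]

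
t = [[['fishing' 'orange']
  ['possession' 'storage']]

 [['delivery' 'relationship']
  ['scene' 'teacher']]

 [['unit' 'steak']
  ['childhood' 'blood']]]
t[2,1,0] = 'childhood'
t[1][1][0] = 'scene'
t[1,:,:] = [['delivery', 'relationship'], ['scene', 'teacher']]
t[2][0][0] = 'unit'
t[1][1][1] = 'teacher'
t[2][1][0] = 'childhood'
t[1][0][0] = 'delivery'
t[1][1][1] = 'teacher'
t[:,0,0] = ['fishing', 'delivery', 'unit']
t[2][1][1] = 'blood'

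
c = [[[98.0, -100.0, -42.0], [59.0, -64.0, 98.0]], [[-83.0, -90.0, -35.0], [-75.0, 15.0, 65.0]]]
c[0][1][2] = 98.0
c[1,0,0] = -83.0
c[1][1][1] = 15.0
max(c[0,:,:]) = 98.0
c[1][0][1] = -90.0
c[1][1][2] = 65.0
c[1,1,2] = 65.0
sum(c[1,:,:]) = -203.0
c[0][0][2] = -42.0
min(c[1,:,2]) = -35.0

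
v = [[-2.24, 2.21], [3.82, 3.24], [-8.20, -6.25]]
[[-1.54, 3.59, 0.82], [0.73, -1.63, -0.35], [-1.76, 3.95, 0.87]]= v @ [[0.42, -0.97, -0.22],[-0.27, 0.64, 0.15]]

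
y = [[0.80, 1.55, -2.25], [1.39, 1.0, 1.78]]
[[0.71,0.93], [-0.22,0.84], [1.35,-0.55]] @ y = [[1.86,2.03,0.06],[0.99,0.5,1.99],[0.32,1.54,-4.02]]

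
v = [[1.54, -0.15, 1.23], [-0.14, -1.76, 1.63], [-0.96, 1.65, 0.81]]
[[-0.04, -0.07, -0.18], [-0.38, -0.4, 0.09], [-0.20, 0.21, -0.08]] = v @ [[0.12, 0.02, -0.09], [0.04, 0.17, -0.08], [-0.18, -0.06, -0.04]]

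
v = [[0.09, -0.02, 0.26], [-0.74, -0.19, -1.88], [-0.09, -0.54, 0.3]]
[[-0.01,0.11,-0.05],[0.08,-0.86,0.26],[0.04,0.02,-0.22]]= v @ [[-0.26,0.36,-0.08], [-0.00,0.08,0.35], [0.06,0.31,-0.14]]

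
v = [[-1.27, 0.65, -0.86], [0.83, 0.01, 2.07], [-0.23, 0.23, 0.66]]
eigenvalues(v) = [-1.81, 0.12, 1.09]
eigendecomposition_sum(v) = [[-1.30, 0.58, -0.94], [0.82, -0.37, 0.59], [-0.2, 0.09, -0.14]] + [[0.03, 0.04, -0.08], [0.06, 0.06, -0.14], [-0.01, -0.01, 0.02]] + [[-0.0, 0.03, 0.16], [-0.05, 0.32, 1.62], [-0.02, 0.15, 0.78]]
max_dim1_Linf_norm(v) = 2.07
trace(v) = -0.60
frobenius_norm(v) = 2.88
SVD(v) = [[-0.55, -0.74, -0.39], [0.82, -0.39, -0.42], [0.16, -0.54, 0.82]] @ diag([2.6601220904976706, 1.0988923552201413, 0.08053604959911861]) @ [[0.5, -0.12, 0.86], [0.68, -0.56, -0.48], [-0.53, -0.82, 0.20]]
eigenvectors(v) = [[-0.84, 0.49, 0.09], [0.53, 0.86, 0.90], [-0.13, -0.15, 0.43]]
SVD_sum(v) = [[-0.73, 0.17, -1.24], [1.1, -0.26, 1.87], [0.21, -0.05, 0.36]] + [[-0.56, 0.46, 0.39], [-0.29, 0.24, 0.20], [-0.41, 0.33, 0.29]] + [[0.02, 0.03, -0.01], [0.02, 0.03, -0.01], [-0.04, -0.05, 0.01]]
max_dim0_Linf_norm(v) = 2.07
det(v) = -0.24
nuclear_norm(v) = 3.84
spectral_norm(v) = 2.66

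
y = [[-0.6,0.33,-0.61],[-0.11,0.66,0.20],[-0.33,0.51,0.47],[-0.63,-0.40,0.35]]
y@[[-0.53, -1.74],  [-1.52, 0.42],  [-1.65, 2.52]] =[[0.82, -0.35], [-1.27, 0.97], [-1.38, 1.97], [0.36, 1.81]]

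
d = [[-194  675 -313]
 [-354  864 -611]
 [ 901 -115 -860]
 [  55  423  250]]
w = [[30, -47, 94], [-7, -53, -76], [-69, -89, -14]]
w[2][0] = -69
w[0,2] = 94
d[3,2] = 250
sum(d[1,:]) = -101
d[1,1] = 864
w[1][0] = -7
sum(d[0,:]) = 168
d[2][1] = -115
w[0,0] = 30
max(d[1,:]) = 864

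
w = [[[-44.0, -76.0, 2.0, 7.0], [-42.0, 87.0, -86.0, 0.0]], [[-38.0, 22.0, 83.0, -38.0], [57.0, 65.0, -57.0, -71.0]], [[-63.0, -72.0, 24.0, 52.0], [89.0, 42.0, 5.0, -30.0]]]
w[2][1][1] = 42.0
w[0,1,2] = -86.0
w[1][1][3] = -71.0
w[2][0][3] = 52.0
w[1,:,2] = [83.0, -57.0]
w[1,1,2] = -57.0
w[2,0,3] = 52.0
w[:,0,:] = [[-44.0, -76.0, 2.0, 7.0], [-38.0, 22.0, 83.0, -38.0], [-63.0, -72.0, 24.0, 52.0]]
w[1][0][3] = -38.0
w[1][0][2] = 83.0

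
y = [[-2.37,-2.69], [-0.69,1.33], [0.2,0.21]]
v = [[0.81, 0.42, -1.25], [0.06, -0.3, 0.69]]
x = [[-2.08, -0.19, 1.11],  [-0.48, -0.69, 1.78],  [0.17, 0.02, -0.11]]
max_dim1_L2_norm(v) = 1.55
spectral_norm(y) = 3.64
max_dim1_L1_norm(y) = 5.06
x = y @ v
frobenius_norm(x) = 3.08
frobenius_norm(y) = 3.90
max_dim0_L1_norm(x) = 3.0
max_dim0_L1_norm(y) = 4.23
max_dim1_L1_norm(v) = 2.48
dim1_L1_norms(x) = [3.38, 2.95, 0.3]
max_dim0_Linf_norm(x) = 2.08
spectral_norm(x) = 2.83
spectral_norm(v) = 1.67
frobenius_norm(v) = 1.72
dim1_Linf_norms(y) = [2.69, 1.33, 0.21]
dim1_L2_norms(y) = [3.59, 1.5, 0.29]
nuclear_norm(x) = 4.06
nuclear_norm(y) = 5.02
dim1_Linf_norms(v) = [1.25, 0.69]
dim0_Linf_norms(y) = [2.37, 2.69]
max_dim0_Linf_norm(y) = 2.69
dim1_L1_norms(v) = [2.48, 1.05]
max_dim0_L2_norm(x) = 2.14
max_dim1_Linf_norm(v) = 1.25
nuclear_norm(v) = 2.09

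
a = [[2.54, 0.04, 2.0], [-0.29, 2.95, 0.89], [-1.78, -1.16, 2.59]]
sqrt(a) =[[1.69, 0.07, 0.58], [-0.04, 1.74, 0.26], [-0.53, -0.32, 1.73]]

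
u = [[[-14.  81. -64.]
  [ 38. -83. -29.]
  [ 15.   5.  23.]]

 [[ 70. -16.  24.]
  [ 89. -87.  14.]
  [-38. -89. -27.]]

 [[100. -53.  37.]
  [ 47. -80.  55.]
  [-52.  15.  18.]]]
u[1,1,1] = -87.0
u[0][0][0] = -14.0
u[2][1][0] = 47.0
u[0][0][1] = 81.0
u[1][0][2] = 24.0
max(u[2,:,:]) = 100.0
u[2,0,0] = 100.0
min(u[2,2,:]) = -52.0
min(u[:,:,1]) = -89.0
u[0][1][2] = -29.0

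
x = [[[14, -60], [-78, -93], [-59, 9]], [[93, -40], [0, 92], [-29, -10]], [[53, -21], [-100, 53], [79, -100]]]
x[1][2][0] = -29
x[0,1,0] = -78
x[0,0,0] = 14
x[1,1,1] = 92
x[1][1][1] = 92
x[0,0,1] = -60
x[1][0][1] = -40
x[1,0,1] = -40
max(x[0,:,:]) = 14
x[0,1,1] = -93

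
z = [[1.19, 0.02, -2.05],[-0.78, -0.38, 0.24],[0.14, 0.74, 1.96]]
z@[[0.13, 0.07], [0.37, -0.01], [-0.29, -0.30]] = [[0.76, 0.7], [-0.31, -0.12], [-0.28, -0.59]]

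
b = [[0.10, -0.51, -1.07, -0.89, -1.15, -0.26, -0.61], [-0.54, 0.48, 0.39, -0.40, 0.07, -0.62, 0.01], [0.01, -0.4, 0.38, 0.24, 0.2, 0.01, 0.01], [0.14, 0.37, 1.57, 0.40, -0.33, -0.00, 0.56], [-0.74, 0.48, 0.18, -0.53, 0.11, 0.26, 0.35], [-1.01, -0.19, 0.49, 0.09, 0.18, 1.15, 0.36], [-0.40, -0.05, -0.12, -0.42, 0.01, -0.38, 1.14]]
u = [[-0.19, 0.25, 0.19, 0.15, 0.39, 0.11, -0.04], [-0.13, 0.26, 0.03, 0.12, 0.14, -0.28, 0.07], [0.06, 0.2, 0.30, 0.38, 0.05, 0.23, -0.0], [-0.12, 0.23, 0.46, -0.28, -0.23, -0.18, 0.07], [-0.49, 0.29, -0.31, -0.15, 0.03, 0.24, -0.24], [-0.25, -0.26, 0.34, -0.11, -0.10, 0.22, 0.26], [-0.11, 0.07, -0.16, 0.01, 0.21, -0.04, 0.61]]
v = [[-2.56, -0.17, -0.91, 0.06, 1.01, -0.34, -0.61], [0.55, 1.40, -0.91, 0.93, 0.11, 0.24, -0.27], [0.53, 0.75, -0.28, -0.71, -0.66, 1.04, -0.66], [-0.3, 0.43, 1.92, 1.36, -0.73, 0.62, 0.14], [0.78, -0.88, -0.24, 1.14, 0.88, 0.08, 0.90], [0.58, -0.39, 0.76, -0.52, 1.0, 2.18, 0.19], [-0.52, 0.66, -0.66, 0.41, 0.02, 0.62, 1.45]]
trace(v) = 4.43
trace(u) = 0.95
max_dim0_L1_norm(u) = 1.79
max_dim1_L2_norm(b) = 1.99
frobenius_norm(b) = 3.83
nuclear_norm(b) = 8.66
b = v @ u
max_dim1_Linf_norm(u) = 0.61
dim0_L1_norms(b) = [2.94, 2.48, 4.2, 2.97, 2.05, 2.68, 3.04]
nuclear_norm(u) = 4.02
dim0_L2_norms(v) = [2.91, 2.02, 2.55, 2.23, 1.94, 2.6, 1.96]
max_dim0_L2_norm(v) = 2.91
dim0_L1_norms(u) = [1.35, 1.56, 1.79, 1.2, 1.15, 1.3, 1.29]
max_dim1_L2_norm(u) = 0.75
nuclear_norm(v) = 15.12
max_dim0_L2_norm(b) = 2.05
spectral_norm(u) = 0.82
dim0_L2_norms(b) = [1.43, 1.03, 2.05, 1.28, 1.23, 1.41, 1.5]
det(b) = 0.59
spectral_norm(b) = 2.61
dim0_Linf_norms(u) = [0.49, 0.29, 0.46, 0.38, 0.39, 0.28, 0.61]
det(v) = 73.48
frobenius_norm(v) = 6.20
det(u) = 0.01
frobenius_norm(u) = 1.65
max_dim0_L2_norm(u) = 0.76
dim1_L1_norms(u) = [1.32, 1.03, 1.22, 1.57, 1.75, 1.54, 1.21]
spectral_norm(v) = 3.47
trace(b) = 3.76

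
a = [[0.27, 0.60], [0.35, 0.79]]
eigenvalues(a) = [0.0, 1.06]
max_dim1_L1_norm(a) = 1.14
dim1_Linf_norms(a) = [0.6, 0.79]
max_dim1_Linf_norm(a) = 0.79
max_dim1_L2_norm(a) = 0.86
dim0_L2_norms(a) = [0.44, 0.99]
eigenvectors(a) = [[-0.91, -0.61], [0.41, -0.80]]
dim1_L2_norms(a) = [0.66, 0.86]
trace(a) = 1.06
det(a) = 0.00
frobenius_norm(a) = 1.09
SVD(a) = [[-0.61,-0.80], [-0.8,0.61]] @ diag([1.0860436304320362, 0.003038551958255335]) @ [[-0.41,  -0.91], [-0.91,  0.41]]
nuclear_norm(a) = 1.09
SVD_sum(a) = [[0.27,0.60], [0.35,0.79]] + [[0.00, -0.00], [-0.0, 0.00]]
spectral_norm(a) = 1.09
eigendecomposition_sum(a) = [[0.0, -0.00], [-0.0, 0.0]] + [[0.27,  0.60],[0.35,  0.79]]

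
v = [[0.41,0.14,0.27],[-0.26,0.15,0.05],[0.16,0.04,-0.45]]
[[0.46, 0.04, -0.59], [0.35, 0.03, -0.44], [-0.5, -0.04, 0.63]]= v@[[-0.19,-0.02,0.24], [1.59,0.14,-2.01], [1.18,0.1,-1.49]]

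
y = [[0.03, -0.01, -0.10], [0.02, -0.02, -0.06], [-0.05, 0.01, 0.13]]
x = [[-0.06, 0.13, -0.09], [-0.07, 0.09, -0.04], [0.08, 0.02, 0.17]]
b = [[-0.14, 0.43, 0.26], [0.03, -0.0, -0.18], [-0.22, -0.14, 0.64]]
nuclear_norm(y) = 0.21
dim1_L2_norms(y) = [0.1, 0.07, 0.14]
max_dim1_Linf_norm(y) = 0.13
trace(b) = 0.50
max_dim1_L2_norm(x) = 0.19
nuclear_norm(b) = 1.24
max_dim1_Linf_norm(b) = 0.64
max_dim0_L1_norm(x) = 0.3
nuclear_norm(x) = 0.41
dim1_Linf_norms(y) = [0.1, 0.06, 0.13]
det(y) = 0.00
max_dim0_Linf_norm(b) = 0.64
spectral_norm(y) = 0.19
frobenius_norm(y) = 0.19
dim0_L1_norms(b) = [0.39, 0.57, 1.08]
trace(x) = 0.20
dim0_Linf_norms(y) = [0.05, 0.02, 0.13]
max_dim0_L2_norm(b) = 0.71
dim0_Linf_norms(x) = [0.08, 0.13, 0.17]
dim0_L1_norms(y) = [0.1, 0.04, 0.29]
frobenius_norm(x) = 0.28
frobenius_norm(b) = 0.88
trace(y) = 0.14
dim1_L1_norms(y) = [0.14, 0.1, 0.19]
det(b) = 0.01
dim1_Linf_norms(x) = [0.13, 0.09, 0.17]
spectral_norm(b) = 0.76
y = x @ b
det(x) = 0.00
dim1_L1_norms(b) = [0.83, 0.21, 1.0]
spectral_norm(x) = 0.24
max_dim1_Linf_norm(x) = 0.17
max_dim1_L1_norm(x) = 0.28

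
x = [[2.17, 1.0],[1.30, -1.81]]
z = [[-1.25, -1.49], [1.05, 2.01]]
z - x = [[-3.42,  -2.49], [-0.25,  3.82]]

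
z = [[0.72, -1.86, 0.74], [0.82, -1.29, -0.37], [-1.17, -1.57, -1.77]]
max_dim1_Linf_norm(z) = 1.86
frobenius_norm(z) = 3.74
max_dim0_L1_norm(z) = 4.72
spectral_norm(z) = 2.90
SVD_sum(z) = [[-0.1, -1.21, -0.55], [-0.09, -1.15, -0.52], [-0.17, -2.04, -0.92]] + [[1.08,  -0.57,  1.07],[0.50,  -0.27,  0.50],[-0.92,  0.49,  -0.92]] + [[-0.26,-0.08,0.22], [0.41,0.12,-0.35], [-0.08,-0.02,0.07]]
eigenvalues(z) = [(-0.01+1.37j), (-0.01-1.37j), (-2.33+0j)]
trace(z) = -2.34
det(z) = -4.35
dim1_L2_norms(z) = [2.13, 1.57, 2.64]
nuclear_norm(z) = 5.83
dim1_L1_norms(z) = [3.32, 2.48, 4.51]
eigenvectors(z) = [[(-0.73+0j), (-0.73-0j), (-0.02+0j)], [-0.18+0.34j, (-0.18-0.34j), 0.35+0.00j], [(0.26-0.5j), (0.26+0.5j), (0.94+0j)]]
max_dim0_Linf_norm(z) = 1.86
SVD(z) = [[0.46, -0.72, 0.53], [0.44, -0.33, -0.84], [0.77, 0.61, 0.16]] @ diag([2.8970052740333267, 2.265875673715458, 0.6624710359612757]) @ [[-0.07, -0.91, -0.41], [-0.66, 0.35, -0.66], [-0.74, -0.22, 0.63]]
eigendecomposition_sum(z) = [[0.36+0.68j, (-0.95+0.01j), (0.36+0.01j)],[(0.41+0j), -0.23+0.44j, (0.09-0.16j)],[-0.60+0.00j, (0.33-0.65j), (-0.13+0.24j)]] + [[(0.36-0.68j), -0.95-0.01j, 0.36-0.01j],[0.41-0.00j, (-0.23-0.44j), (0.09+0.16j)],[(-0.6-0j), 0.33+0.65j, -0.13-0.24j]] + [[-0.00+0.00j, (0.04-0j), (0.03+0j)], [0.01-0.00j, -0.82+0.00j, (-0.56-0j)], [(0.02-0j), (-2.23+0j), (-1.5-0j)]]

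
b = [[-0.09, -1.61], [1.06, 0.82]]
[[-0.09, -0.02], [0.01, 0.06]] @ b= [[-0.01,0.13], [0.06,0.03]]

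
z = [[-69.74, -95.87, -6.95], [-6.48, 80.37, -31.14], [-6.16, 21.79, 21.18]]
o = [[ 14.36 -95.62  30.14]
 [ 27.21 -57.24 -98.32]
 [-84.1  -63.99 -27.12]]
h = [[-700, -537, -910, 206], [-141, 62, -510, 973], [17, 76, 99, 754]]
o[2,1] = -63.99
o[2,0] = -84.1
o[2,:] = [-84.1, -63.99, -27.12]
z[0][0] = -69.74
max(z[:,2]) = 21.18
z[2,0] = -6.16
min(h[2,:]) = 17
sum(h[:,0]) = -824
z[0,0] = -69.74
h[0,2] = -910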